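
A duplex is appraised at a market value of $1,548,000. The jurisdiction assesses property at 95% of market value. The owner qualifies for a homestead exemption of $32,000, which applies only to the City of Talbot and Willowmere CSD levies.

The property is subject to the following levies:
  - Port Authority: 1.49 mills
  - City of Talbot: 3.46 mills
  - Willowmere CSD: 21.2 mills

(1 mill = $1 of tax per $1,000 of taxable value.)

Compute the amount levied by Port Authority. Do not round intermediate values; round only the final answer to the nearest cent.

Assessed value = $1,548,000 × 0.95 = $1,470,600
Port Authority taxable value = $1,470,600 (exemption does not apply)
Port Authority levy = $1,470,600 × 0.00149 = $2,191.194

$2,191.19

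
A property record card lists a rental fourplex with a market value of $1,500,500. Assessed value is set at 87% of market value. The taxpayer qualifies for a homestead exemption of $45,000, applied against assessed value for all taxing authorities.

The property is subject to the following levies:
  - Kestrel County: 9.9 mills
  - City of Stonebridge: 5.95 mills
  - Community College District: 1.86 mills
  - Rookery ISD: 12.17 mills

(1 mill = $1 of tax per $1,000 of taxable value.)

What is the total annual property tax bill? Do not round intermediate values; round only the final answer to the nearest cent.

Assessed value = $1,500,500 × 0.87 = $1,305,435
Taxable value = $1,305,435 − $45,000 = $1,260,435
Kestrel County: $1,260,435 × 0.0099 = $12,478.3065
City of Stonebridge: $1,260,435 × 0.00595 = $7,499.58825
Community College District: $1,260,435 × 0.00186 = $2,344.4091
Rookery ISD: $1,260,435 × 0.01217 = $15,339.49395
Total = $12,478.3065 + $7,499.58825 + $2,344.4091 + $15,339.49395 = $37,661.7978

$37,661.80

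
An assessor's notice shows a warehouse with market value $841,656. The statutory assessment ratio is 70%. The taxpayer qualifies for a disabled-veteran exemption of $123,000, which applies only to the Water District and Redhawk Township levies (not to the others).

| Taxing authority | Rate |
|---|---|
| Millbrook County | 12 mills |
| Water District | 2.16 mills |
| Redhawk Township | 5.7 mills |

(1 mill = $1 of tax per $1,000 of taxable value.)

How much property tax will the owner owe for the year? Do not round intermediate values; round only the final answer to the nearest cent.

Assessed value = $841,656 × 0.7 = $589,159.2
Millbrook County: $589,159.2 × 0.012 = $7,069.9104
Water District: ($589,159.2 − $123,000) × 0.00216 = $466,159.2 × 0.00216 = $1,006.903872
Redhawk Township: ($589,159.2 − $123,000) × 0.0057 = $466,159.2 × 0.0057 = $2,657.10744
Total = $10,733.921712

$10,733.92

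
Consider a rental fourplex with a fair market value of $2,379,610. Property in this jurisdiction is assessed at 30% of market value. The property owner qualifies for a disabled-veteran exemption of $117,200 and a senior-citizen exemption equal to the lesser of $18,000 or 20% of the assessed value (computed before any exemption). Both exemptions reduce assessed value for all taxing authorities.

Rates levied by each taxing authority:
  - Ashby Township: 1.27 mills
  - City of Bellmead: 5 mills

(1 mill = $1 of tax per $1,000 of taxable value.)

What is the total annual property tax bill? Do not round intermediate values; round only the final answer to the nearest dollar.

Assessed value = $2,379,610 × 0.3 = $713,883
Senior-citizen exemption = min($18,000, 20% × $713,883) = min($18,000, $142,776.6) = $18,000 (dollar cap binds)
Taxable value = $713,883 − $117,200 − $18,000 = $578,683
Ashby Township: $578,683 × 0.00127 = $734.92741
City of Bellmead: $578,683 × 0.005 = $2,893.415
Total = $3,628.34241

$3,628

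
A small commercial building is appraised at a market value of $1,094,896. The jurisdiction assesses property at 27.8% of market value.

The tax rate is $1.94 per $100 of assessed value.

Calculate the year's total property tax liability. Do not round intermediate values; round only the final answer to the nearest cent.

Assessed value = $1,094,896 × 0.278 = $304,381.088
Tax = $304,381.088 × 0.0194 = $5,904.9931072

$5,904.99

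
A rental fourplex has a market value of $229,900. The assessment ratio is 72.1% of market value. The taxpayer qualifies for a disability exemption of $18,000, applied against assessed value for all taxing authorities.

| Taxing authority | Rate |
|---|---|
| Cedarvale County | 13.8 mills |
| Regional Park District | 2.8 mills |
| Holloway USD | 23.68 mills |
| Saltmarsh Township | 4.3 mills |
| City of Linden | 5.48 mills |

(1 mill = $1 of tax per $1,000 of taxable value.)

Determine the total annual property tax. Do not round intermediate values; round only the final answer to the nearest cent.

Assessed value = $229,900 × 0.721 = $165,757.9
Taxable value = $165,757.9 − $18,000 = $147,757.9
Cedarvale County: $147,757.9 × 0.0138 = $2,039.05902
Regional Park District: $147,757.9 × 0.0028 = $413.72212
Holloway USD: $147,757.9 × 0.02368 = $3,498.907072
Saltmarsh Township: $147,757.9 × 0.0043 = $635.35897
City of Linden: $147,757.9 × 0.00548 = $809.713292
Total = $2,039.05902 + $413.72212 + $3,498.907072 + $635.35897 + $809.713292 = $7,396.760474

$7,396.76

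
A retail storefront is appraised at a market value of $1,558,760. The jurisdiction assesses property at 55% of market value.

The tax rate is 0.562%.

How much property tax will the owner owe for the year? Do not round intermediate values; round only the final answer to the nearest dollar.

$4,818

Assessed value = $1,558,760 × 0.55 = $857,318
Tax = $857,318 × 0.00562 = $4,818.12716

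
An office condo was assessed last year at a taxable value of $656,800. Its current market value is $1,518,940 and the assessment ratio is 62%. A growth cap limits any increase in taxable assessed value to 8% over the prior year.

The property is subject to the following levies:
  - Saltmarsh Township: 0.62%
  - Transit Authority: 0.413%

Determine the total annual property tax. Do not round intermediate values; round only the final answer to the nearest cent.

Uncapped assessed value = $1,518,940 × 0.62 = $941,742.8
Cap limit = $656,800 × 1.08 = $709,344
Taxable assessed value = min($941,742.8, $709,344) = $709,344 (cap binds)
Saltmarsh Township: $709,344 × 0.0062 = $4,397.9328
Transit Authority: $709,344 × 0.00413 = $2,929.59072
Total = $7,327.52352

$7,327.52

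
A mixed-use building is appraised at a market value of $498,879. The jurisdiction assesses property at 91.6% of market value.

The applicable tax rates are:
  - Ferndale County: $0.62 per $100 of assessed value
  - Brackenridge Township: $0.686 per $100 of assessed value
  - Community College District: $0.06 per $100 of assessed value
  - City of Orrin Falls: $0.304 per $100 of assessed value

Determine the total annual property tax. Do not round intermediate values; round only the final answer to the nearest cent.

Assessed value = $498,879 × 0.916 = $456,973.164
Ferndale County: $456,973.164 × 0.0062 = $2,833.2336168
Brackenridge Township: $456,973.164 × 0.00686 = $3,134.83590504
Community College District: $456,973.164 × 0.0006 = $274.1838984
City of Orrin Falls: $456,973.164 × 0.00304 = $1,389.19841856
Total = $2,833.2336168 + $3,134.83590504 + $274.1838984 + $1,389.19841856 = $7,631.4518388

$7,631.45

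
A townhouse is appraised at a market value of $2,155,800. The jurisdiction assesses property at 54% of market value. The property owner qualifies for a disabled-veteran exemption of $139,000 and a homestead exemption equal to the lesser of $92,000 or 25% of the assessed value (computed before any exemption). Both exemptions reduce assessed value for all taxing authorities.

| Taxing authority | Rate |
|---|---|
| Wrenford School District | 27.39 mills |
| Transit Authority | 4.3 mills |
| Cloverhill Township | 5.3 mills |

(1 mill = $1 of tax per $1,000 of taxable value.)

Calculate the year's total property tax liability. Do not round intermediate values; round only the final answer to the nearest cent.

$34,516.55

Assessed value = $2,155,800 × 0.54 = $1,164,132
Homestead exemption = min($92,000, 25% × $1,164,132) = min($92,000, $291,033) = $92,000 (dollar cap binds)
Taxable value = $1,164,132 − $139,000 − $92,000 = $933,132
Wrenford School District: $933,132 × 0.02739 = $25,558.48548
Transit Authority: $933,132 × 0.0043 = $4,012.4676
Cloverhill Township: $933,132 × 0.0053 = $4,945.5996
Total = $34,516.55268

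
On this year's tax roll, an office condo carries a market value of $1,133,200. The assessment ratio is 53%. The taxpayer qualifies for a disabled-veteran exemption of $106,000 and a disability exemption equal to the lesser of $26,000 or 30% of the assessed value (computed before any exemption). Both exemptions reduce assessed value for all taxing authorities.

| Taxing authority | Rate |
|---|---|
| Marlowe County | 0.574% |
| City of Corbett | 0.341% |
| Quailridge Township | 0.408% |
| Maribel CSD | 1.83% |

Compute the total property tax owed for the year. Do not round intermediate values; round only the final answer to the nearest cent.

$14,774.83

Assessed value = $1,133,200 × 0.53 = $600,596
Disability exemption = min($26,000, 30% × $600,596) = min($26,000, $180,178.8) = $26,000 (dollar cap binds)
Taxable value = $600,596 − $106,000 − $26,000 = $468,596
Marlowe County: $468,596 × 0.00574 = $2,689.74104
City of Corbett: $468,596 × 0.00341 = $1,597.91236
Quailridge Township: $468,596 × 0.00408 = $1,911.87168
Maribel CSD: $468,596 × 0.0183 = $8,575.3068
Total = $14,774.83188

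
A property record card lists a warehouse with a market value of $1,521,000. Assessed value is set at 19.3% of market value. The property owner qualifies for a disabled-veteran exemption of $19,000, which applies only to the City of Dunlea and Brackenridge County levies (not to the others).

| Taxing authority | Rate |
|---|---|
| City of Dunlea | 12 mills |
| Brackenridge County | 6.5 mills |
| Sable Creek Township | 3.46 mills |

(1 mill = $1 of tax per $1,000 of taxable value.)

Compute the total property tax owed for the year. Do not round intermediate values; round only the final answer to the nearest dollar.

Assessed value = $1,521,000 × 0.193 = $293,553
City of Dunlea: ($293,553 − $19,000) × 0.012 = $274,553 × 0.012 = $3,294.636
Brackenridge County: ($293,553 − $19,000) × 0.0065 = $274,553 × 0.0065 = $1,784.5945
Sable Creek Township: $293,553 × 0.00346 = $1,015.69338
Total = $6,094.92388

$6,095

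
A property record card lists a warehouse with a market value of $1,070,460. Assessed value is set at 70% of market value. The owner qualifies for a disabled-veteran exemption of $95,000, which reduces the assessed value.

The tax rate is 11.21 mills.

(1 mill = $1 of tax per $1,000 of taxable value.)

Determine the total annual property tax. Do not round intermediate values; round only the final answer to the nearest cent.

$7,334.95

Assessed value = $1,070,460 × 0.7 = $749,322
Taxable value = $749,322 − $95,000 = $654,322
Tax = $654,322 × 0.01121 = $7,334.94962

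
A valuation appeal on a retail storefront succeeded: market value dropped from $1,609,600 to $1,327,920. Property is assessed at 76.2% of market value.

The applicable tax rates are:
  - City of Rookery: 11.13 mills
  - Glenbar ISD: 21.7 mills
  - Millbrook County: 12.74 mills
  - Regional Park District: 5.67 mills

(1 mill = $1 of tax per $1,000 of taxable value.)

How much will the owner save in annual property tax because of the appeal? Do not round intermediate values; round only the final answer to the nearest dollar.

$10,998

Old assessed value = $1,609,600 × 0.762 = $1,226,515.2
New assessed value = $1,327,920 × 0.762 = $1,011,875.04
Combined rate = 0.01113 + 0.0217 + 0.01274 + 0.00567 = 0.05124
Old tax = $1,226,515.2 × 0.05124 = $62,846.638848
New tax = $1,011,875.04 × 0.05124 = $51,848.4770496
Reduction = $62,846.638848 − $51,848.4770496 = $10,998.1617984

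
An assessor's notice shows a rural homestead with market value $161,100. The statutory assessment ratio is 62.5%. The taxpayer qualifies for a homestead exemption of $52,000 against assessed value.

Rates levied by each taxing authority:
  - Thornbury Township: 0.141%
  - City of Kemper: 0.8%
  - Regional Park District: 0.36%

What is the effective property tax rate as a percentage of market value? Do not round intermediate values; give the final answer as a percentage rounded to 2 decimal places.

0.39%

Assessed value = $161,100 × 0.625 = $100,687.5
Taxable value = $100,687.5 − $52,000 = $48,687.5
Thornbury Township: $48,687.5 × 0.00141 = $68.649375
City of Kemper: $48,687.5 × 0.008 = $389.5
Regional Park District: $48,687.5 × 0.0036 = $175.275
Total tax = $633.424375
Effective rate = $633.424375 ÷ $161,100 = 0.39% of market value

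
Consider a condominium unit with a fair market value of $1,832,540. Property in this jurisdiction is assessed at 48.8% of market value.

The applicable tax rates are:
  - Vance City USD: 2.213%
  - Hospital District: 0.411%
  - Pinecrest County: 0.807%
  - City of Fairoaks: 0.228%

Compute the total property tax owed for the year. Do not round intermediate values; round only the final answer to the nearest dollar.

$32,722

Assessed value = $1,832,540 × 0.488 = $894,279.52
Vance City USD: $894,279.52 × 0.02213 = $19,790.4057776
Hospital District: $894,279.52 × 0.00411 = $3,675.4888272
Pinecrest County: $894,279.52 × 0.00807 = $7,216.8357264
City of Fairoaks: $894,279.52 × 0.00228 = $2,038.9573056
Total = $19,790.4057776 + $3,675.4888272 + $7,216.8357264 + $2,038.9573056 = $32,721.6876368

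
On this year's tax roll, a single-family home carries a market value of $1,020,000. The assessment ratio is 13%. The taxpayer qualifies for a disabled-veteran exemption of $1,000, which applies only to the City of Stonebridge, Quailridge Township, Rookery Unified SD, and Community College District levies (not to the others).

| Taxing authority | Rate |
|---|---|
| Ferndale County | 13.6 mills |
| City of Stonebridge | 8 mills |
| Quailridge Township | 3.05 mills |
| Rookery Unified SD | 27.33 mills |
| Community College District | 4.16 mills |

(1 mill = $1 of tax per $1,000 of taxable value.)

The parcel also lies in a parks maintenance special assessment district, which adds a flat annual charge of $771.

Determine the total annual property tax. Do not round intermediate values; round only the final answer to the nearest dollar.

Assessed value = $1,020,000 × 0.13 = $132,600
Ferndale County: $132,600 × 0.0136 = $1,803.36
City of Stonebridge: ($132,600 − $1,000) × 0.008 = $131,600 × 0.008 = $1,052.8
Quailridge Township: ($132,600 − $1,000) × 0.00305 = $131,600 × 0.00305 = $401.38
Rookery Unified SD: ($132,600 − $1,000) × 0.02733 = $131,600 × 0.02733 = $3,596.628
Community College District: ($132,600 − $1,000) × 0.00416 = $131,600 × 0.00416 = $547.456
Levies subtotal = $7,401.624
Total = $7,401.624 + $771 = $8,172.624

$8,173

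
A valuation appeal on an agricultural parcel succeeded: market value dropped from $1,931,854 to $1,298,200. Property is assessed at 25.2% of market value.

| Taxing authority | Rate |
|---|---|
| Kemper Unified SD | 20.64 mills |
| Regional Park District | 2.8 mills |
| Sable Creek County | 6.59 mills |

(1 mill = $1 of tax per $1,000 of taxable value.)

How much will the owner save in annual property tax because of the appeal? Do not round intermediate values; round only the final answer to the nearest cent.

Old assessed value = $1,931,854 × 0.252 = $486,827.208
New assessed value = $1,298,200 × 0.252 = $327,146.4
Combined rate = 0.02064 + 0.0028 + 0.00659 = 0.03003
Old tax = $486,827.208 × 0.03003 = $14,619.42105624
New tax = $327,146.4 × 0.03003 = $9,824.206392
Reduction = $14,619.42105624 − $9,824.206392 = $4,795.21466424

$4,795.21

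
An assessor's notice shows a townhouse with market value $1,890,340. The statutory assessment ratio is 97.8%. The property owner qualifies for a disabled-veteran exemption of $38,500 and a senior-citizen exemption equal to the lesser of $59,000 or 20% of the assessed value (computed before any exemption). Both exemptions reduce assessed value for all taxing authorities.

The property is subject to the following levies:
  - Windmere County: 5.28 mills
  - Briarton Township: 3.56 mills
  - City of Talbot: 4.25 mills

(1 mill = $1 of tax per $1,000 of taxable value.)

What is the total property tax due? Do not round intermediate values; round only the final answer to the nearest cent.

Assessed value = $1,890,340 × 0.978 = $1,848,752.52
Senior-citizen exemption = min($59,000, 20% × $1,848,752.52) = min($59,000, $369,750.504) = $59,000 (dollar cap binds)
Taxable value = $1,848,752.52 − $38,500 − $59,000 = $1,751,252.52
Windmere County: $1,751,252.52 × 0.00528 = $9,246.6133056
Briarton Township: $1,751,252.52 × 0.00356 = $6,234.4589712
City of Talbot: $1,751,252.52 × 0.00425 = $7,442.82321
Total = $22,923.8954868

$22,923.90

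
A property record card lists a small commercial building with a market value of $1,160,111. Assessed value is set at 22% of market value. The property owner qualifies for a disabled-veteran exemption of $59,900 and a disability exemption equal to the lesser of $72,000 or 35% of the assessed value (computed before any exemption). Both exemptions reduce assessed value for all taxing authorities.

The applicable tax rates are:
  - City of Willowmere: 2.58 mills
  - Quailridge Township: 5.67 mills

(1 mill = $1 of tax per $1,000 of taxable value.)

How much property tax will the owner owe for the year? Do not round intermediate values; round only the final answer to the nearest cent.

Assessed value = $1,160,111 × 0.22 = $255,224.42
Disability exemption = min($72,000, 35% × $255,224.42) = min($72,000, $89,328.547) = $72,000 (dollar cap binds)
Taxable value = $255,224.42 − $59,900 − $72,000 = $123,324.42
City of Willowmere: $123,324.42 × 0.00258 = $318.1770036
Quailridge Township: $123,324.42 × 0.00567 = $699.2494614
Total = $1,017.426465

$1,017.43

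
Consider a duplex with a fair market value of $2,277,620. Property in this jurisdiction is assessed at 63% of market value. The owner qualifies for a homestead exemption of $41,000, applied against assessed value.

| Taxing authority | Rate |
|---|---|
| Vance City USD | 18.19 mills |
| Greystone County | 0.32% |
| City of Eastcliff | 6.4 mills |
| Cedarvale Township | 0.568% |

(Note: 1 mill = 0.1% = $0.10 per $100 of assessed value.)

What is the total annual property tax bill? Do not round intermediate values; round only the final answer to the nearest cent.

$46,653.85

Assessed value = $2,277,620 × 0.63 = $1,434,900.6
Taxable value = $1,434,900.6 − $41,000 = $1,393,900.6
Vance City USD: $1,393,900.6 × 0.01819 = $25,355.051914
Greystone County: $1,393,900.6 × 0.0032 = $4,460.48192
City of Eastcliff: $1,393,900.6 × 0.0064 = $8,920.96384
Cedarvale Township: $1,393,900.6 × 0.00568 = $7,917.355408
Total = $46,653.853082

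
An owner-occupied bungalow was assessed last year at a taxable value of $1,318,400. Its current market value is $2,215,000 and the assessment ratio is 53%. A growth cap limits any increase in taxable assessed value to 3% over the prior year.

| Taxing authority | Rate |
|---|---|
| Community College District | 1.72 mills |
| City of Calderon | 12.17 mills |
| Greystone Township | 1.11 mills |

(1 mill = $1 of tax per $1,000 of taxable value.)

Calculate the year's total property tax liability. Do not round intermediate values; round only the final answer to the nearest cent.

$17,609.25

Uncapped assessed value = $2,215,000 × 0.53 = $1,173,950
Cap limit = $1,318,400 × 1.03 = $1,357,952
Taxable assessed value = min($1,173,950, $1,357,952) = $1,173,950 (cap does not bind)
Community College District: $1,173,950 × 0.00172 = $2,019.194
City of Calderon: $1,173,950 × 0.01217 = $14,286.9715
Greystone Township: $1,173,950 × 0.00111 = $1,303.0845
Total = $17,609.25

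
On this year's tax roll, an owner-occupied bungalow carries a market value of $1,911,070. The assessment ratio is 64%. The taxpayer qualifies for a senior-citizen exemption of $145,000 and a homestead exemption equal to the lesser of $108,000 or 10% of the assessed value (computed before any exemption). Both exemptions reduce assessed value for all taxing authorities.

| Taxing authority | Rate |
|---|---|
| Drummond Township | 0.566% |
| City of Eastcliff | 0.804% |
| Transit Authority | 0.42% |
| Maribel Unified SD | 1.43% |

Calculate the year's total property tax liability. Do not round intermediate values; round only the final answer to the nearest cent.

Assessed value = $1,911,070 × 0.64 = $1,223,084.8
Homestead exemption = min($108,000, 10% × $1,223,084.8) = min($108,000, $122,308.48) = $108,000 (dollar cap binds)
Taxable value = $1,223,084.8 − $145,000 − $108,000 = $970,084.8
Drummond Township: $970,084.8 × 0.00566 = $5,490.679968
City of Eastcliff: $970,084.8 × 0.00804 = $7,799.481792
Transit Authority: $970,084.8 × 0.0042 = $4,074.35616
Maribel Unified SD: $970,084.8 × 0.0143 = $13,872.21264
Total = $31,236.73056

$31,236.73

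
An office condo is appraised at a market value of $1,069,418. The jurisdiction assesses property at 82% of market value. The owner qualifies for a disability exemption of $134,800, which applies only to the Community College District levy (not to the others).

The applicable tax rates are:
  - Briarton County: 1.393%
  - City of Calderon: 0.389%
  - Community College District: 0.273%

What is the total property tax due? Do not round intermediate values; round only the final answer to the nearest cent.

Assessed value = $1,069,418 × 0.82 = $876,922.76
Briarton County: $876,922.76 × 0.01393 = $12,215.5340468
City of Calderon: $876,922.76 × 0.00389 = $3,411.2295364
Community College District: ($876,922.76 − $134,800) × 0.00273 = $742,122.76 × 0.00273 = $2,025.9951348
Total = $17,652.758718

$17,652.76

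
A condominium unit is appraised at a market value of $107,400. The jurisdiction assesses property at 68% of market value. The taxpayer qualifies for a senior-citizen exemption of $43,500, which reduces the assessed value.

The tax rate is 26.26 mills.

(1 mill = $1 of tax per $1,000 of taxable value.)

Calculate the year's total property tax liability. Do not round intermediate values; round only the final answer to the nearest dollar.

$776

Assessed value = $107,400 × 0.68 = $73,032
Taxable value = $73,032 − $43,500 = $29,532
Tax = $29,532 × 0.02626 = $775.51032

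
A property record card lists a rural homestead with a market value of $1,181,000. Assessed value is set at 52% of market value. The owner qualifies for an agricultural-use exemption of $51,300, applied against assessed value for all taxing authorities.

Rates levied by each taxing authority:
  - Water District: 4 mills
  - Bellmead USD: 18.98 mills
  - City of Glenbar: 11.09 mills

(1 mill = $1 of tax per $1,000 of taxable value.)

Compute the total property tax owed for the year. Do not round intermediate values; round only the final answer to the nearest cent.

$19,175.28

Assessed value = $1,181,000 × 0.52 = $614,120
Taxable value = $614,120 − $51,300 = $562,820
Water District: $562,820 × 0.004 = $2,251.28
Bellmead USD: $562,820 × 0.01898 = $10,682.3236
City of Glenbar: $562,820 × 0.01109 = $6,241.6738
Total = $2,251.28 + $10,682.3236 + $6,241.6738 = $19,175.2774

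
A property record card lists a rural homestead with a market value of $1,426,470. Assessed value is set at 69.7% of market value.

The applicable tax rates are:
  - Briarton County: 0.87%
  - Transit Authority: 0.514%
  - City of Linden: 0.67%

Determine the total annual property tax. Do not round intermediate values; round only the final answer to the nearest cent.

Assessed value = $1,426,470 × 0.697 = $994,249.59
Briarton County: $994,249.59 × 0.0087 = $8,649.971433
Transit Authority: $994,249.59 × 0.00514 = $5,110.4428926
City of Linden: $994,249.59 × 0.0067 = $6,661.472253
Total = $8,649.971433 + $5,110.4428926 + $6,661.472253 = $20,421.8865786

$20,421.89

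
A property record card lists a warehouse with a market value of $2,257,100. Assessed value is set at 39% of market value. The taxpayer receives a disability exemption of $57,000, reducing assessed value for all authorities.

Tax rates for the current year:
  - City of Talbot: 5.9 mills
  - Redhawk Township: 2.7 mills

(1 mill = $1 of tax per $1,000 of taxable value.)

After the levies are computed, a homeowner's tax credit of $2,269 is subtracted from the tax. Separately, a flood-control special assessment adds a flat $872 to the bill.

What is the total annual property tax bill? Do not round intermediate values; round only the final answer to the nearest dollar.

$5,683

Assessed value = $2,257,100 × 0.39 = $880,269
Taxable value = $880,269 − $57,000 = $823,269
City of Talbot: $823,269 × 0.0059 = $4,857.2871
Redhawk Township: $823,269 × 0.0027 = $2,222.8263
Levies subtotal = $7,080.1134
After credit = $7,080.1134 − $2,269 = $4,811.1134
Total = $4,811.1134 + $872 = $5,683.1134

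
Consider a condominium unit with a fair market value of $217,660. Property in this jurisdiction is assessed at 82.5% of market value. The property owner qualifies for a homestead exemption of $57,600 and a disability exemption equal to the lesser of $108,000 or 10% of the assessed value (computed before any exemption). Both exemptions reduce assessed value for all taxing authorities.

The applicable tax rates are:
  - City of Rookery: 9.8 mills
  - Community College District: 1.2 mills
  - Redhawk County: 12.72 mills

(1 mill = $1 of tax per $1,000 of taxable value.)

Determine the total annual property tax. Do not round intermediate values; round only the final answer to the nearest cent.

Assessed value = $217,660 × 0.825 = $179,569.5
Disability exemption = min($108,000, 10% × $179,569.5) = min($108,000, $17,956.95) = $17,956.95 (percentage binds)
Taxable value = $179,569.5 − $57,600 − $17,956.95 = $104,012.55
City of Rookery: $104,012.55 × 0.0098 = $1,019.32299
Community College District: $104,012.55 × 0.0012 = $124.81506
Redhawk County: $104,012.55 × 0.01272 = $1,323.039636
Total = $2,467.177686

$2,467.18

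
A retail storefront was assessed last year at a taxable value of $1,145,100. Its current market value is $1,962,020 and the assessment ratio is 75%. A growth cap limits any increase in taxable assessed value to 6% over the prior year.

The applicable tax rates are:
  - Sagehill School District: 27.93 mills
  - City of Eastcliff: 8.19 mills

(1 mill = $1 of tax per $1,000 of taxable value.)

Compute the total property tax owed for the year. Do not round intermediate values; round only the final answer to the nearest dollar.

$43,843

Uncapped assessed value = $1,962,020 × 0.75 = $1,471,515
Cap limit = $1,145,100 × 1.06 = $1,213,806
Taxable assessed value = min($1,471,515, $1,213,806) = $1,213,806 (cap binds)
Sagehill School District: $1,213,806 × 0.02793 = $33,901.60158
City of Eastcliff: $1,213,806 × 0.00819 = $9,941.07114
Total = $43,842.67272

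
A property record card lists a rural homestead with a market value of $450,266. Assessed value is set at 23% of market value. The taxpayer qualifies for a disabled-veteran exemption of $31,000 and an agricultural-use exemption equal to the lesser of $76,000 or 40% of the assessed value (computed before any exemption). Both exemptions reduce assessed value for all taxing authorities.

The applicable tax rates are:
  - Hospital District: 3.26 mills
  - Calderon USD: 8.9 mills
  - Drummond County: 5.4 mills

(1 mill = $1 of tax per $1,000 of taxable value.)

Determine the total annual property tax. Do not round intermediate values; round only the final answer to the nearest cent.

Assessed value = $450,266 × 0.23 = $103,561.18
Agricultural-use exemption = min($76,000, 40% × $103,561.18) = min($76,000, $41,424.472) = $41,424.472 (percentage binds)
Taxable value = $103,561.18 − $31,000 − $41,424.472 = $31,136.708
Hospital District: $31,136.708 × 0.00326 = $101.50566808
Calderon USD: $31,136.708 × 0.0089 = $277.1167012
Drummond County: $31,136.708 × 0.0054 = $168.1382232
Total = $546.76059248

$546.76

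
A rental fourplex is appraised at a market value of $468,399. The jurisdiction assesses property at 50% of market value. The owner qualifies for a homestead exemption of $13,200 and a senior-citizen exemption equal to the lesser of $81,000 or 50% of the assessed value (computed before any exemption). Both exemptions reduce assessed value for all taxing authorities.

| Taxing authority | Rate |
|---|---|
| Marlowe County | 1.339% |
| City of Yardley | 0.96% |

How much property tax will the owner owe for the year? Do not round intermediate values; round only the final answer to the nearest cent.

Assessed value = $468,399 × 0.5 = $234,199.5
Senior-citizen exemption = min($81,000, 50% × $234,199.5) = min($81,000, $117,099.75) = $81,000 (dollar cap binds)
Taxable value = $234,199.5 − $13,200 − $81,000 = $139,999.5
Marlowe County: $139,999.5 × 0.01339 = $1,874.593305
City of Yardley: $139,999.5 × 0.0096 = $1,343.9952
Total = $3,218.588505

$3,218.59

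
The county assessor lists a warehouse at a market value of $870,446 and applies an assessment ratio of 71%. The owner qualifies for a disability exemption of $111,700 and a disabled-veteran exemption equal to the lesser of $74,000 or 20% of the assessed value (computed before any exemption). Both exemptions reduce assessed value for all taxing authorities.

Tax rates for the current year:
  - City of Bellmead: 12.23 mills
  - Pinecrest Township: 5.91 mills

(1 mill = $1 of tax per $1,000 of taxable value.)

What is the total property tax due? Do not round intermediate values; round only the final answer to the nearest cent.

Assessed value = $870,446 × 0.71 = $618,016.66
Disabled-veteran exemption = min($74,000, 20% × $618,016.66) = min($74,000, $123,603.332) = $74,000 (dollar cap binds)
Taxable value = $618,016.66 − $111,700 − $74,000 = $432,316.66
City of Bellmead: $432,316.66 × 0.01223 = $5,287.2327518
Pinecrest Township: $432,316.66 × 0.00591 = $2,554.9914606
Total = $7,842.2242124

$7,842.22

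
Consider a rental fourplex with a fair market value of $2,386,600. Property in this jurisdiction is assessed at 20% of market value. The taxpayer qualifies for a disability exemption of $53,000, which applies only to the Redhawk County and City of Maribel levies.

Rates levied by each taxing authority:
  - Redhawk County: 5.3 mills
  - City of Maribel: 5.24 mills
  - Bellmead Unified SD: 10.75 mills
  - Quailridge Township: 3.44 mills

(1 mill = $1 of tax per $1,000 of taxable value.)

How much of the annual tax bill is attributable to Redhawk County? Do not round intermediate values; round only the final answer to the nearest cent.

$2,248.90

Assessed value = $2,386,600 × 0.2 = $477,320
Redhawk County taxable value = $477,320 − $53,000 = $424,320
Redhawk County levy = $424,320 × 0.0053 = $2,248.896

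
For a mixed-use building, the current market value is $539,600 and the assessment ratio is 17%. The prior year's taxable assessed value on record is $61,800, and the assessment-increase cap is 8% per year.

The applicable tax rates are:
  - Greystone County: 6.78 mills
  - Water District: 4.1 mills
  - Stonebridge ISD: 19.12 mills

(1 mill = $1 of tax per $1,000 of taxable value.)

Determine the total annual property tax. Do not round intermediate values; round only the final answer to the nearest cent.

Uncapped assessed value = $539,600 × 0.17 = $91,732
Cap limit = $61,800 × 1.08 = $66,744
Taxable assessed value = min($91,732, $66,744) = $66,744 (cap binds)
Greystone County: $66,744 × 0.00678 = $452.52432
Water District: $66,744 × 0.0041 = $273.6504
Stonebridge ISD: $66,744 × 0.01912 = $1,276.14528
Total = $2,002.32

$2,002.32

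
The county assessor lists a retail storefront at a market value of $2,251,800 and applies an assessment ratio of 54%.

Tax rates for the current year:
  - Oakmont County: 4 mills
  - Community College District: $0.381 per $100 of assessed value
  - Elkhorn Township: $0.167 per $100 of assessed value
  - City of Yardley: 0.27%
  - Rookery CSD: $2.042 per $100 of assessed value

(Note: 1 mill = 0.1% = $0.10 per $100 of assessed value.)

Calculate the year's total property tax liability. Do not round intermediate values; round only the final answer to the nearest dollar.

Assessed value = $2,251,800 × 0.54 = $1,215,972
Oakmont County: $1,215,972 × 0.004 = $4,863.888
Community College District: $1,215,972 × 0.00381 = $4,632.85332
Elkhorn Township: $1,215,972 × 0.00167 = $2,030.67324
City of Yardley: $1,215,972 × 0.0027 = $3,283.1244
Rookery CSD: $1,215,972 × 0.02042 = $24,830.14824
Total = $39,640.6872

$39,641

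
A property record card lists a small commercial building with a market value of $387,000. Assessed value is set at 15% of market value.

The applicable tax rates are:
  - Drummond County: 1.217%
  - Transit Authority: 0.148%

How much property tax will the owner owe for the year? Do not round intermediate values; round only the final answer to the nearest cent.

$792.38

Assessed value = $387,000 × 0.15 = $58,050
Drummond County: $58,050 × 0.01217 = $706.4685
Transit Authority: $58,050 × 0.00148 = $85.914
Total = $706.4685 + $85.914 = $792.3825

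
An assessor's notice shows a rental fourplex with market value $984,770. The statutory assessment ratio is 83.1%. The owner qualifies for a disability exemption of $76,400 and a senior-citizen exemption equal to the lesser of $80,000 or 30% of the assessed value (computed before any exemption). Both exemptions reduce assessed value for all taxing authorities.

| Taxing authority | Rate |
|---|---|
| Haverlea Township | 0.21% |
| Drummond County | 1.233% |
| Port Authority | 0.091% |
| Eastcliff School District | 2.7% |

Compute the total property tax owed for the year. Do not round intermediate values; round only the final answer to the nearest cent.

Assessed value = $984,770 × 0.831 = $818,343.87
Senior-citizen exemption = min($80,000, 30% × $818,343.87) = min($80,000, $245,503.161) = $80,000 (dollar cap binds)
Taxable value = $818,343.87 − $76,400 − $80,000 = $661,943.87
Haverlea Township: $661,943.87 × 0.0021 = $1,390.082127
Drummond County: $661,943.87 × 0.01233 = $8,161.7679171
Port Authority: $661,943.87 × 0.00091 = $602.3689217
Eastcliff School District: $661,943.87 × 0.027 = $17,872.48449
Total = $28,026.7034558

$28,026.70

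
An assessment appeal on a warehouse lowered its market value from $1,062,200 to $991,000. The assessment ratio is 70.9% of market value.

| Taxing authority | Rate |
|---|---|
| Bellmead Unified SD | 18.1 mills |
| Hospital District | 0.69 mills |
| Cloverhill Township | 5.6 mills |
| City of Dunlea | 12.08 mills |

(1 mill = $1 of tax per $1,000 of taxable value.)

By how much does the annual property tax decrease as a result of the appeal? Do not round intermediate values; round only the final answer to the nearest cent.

$1,841.03

Old assessed value = $1,062,200 × 0.709 = $753,099.8
New assessed value = $991,000 × 0.709 = $702,619
Combined rate = 0.0181 + 0.00069 + 0.0056 + 0.01208 = 0.03647
Old tax = $753,099.8 × 0.03647 = $27,465.549706
New tax = $702,619 × 0.03647 = $25,624.51493
Reduction = $27,465.549706 − $25,624.51493 = $1,841.034776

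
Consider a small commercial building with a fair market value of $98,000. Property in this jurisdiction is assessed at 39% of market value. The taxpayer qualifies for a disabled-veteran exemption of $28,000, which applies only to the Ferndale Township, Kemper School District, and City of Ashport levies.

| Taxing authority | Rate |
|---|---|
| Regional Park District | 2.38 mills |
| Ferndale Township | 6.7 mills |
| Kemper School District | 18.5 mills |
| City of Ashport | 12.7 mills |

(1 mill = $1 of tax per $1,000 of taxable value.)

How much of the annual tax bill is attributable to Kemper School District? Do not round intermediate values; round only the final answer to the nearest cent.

Assessed value = $98,000 × 0.39 = $38,220
Kemper School District taxable value = $38,220 − $28,000 = $10,220
Kemper School District levy = $10,220 × 0.0185 = $189.07

$189.07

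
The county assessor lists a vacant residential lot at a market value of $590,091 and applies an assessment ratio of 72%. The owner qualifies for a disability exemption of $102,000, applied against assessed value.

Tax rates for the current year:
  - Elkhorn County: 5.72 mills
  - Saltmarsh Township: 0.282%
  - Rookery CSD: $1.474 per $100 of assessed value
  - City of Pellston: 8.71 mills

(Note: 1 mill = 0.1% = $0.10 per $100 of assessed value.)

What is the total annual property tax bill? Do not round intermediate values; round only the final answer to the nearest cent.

Assessed value = $590,091 × 0.72 = $424,865.52
Taxable value = $424,865.52 − $102,000 = $322,865.52
Elkhorn County: $322,865.52 × 0.00572 = $1,846.7907744
Saltmarsh Township: $322,865.52 × 0.00282 = $910.4807664
Rookery CSD: $322,865.52 × 0.01474 = $4,759.0377648
City of Pellston: $322,865.52 × 0.00871 = $2,812.1586792
Total = $10,328.4679848

$10,328.47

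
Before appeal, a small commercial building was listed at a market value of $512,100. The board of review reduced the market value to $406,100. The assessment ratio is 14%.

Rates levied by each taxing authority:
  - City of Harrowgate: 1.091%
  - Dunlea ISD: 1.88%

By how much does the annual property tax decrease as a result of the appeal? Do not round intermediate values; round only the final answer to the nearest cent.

$440.90

Old assessed value = $512,100 × 0.14 = $71,694
New assessed value = $406,100 × 0.14 = $56,854
Combined rate = 0.01091 + 0.0188 = 0.02971
Old tax = $71,694 × 0.02971 = $2,130.02874
New tax = $56,854 × 0.02971 = $1,689.13234
Reduction = $2,130.02874 − $1,689.13234 = $440.8964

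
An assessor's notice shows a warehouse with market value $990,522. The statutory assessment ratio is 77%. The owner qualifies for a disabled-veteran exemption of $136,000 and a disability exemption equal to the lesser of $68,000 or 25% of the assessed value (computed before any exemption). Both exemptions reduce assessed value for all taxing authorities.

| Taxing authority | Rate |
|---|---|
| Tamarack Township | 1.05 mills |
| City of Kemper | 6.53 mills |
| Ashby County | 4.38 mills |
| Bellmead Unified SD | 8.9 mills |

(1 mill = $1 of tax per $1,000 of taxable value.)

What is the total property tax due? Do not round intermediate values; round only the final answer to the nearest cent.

$11,654.52

Assessed value = $990,522 × 0.77 = $762,701.94
Disability exemption = min($68,000, 25% × $762,701.94) = min($68,000, $190,675.485) = $68,000 (dollar cap binds)
Taxable value = $762,701.94 − $136,000 − $68,000 = $558,701.94
Tamarack Township: $558,701.94 × 0.00105 = $586.637037
City of Kemper: $558,701.94 × 0.00653 = $3,648.3236682
Ashby County: $558,701.94 × 0.00438 = $2,447.1144972
Bellmead Unified SD: $558,701.94 × 0.0089 = $4,972.447266
Total = $11,654.5224684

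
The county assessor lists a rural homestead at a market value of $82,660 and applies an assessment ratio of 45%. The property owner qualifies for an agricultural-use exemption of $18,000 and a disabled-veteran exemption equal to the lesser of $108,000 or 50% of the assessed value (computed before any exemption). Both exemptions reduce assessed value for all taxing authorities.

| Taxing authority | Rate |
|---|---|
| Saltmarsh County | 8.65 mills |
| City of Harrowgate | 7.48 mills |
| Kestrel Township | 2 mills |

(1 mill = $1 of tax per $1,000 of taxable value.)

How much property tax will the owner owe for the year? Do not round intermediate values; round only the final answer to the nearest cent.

$10.85

Assessed value = $82,660 × 0.45 = $37,197
Disabled-veteran exemption = min($108,000, 50% × $37,197) = min($108,000, $18,598.5) = $18,598.5 (percentage binds)
Taxable value = $37,197 − $18,000 − $18,598.5 = $598.5
Saltmarsh County: $598.5 × 0.00865 = $5.177025
City of Harrowgate: $598.5 × 0.00748 = $4.47678
Kestrel Township: $598.5 × 0.002 = $1.197
Total = $10.850805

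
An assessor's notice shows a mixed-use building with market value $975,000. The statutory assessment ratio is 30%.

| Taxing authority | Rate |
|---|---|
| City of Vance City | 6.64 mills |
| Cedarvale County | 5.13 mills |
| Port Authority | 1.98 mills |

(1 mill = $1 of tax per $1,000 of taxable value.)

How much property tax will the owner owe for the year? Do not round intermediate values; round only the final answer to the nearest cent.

$4,021.88

Assessed value = $975,000 × 0.3 = $292,500
City of Vance City: $292,500 × 0.00664 = $1,942.2
Cedarvale County: $292,500 × 0.00513 = $1,500.525
Port Authority: $292,500 × 0.00198 = $579.15
Total = $1,942.2 + $1,500.525 + $579.15 = $4,021.875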